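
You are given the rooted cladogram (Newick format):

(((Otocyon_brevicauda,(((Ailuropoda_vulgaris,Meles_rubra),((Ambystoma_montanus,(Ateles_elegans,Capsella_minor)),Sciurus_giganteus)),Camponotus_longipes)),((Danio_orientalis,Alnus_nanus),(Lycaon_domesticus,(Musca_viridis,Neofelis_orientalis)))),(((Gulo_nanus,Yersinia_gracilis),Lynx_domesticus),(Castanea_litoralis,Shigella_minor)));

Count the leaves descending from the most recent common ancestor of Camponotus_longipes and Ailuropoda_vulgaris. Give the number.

The MRCA of Camponotus_longipes and Ailuropoda_vulgaris is the node subtending (((Ailuropoda_vulgaris,Meles_rubra),((Ambystoma_montanus,(Ateles_elegans,Capsella_minor)),Sciurus_giganteus)),Camponotus_longipes).
That clade contains 7 terminal taxa: Ailuropoda_vulgaris, Ambystoma_montanus, Ateles_elegans, Camponotus_longipes, Capsella_minor, Meles_rubra, Sciurus_giganteus.

7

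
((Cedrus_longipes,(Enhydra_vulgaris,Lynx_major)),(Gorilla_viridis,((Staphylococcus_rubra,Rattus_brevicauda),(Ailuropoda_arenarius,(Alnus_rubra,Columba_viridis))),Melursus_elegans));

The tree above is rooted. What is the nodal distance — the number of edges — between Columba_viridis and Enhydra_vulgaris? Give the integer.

The MRCA of Columba_viridis and Enhydra_vulgaris is the root of the tree.
From Columba_viridis up to that node: 5 branches. From Enhydra_vulgaris up to the same node: 3 branches. Total: 5 + 3 = 8.

8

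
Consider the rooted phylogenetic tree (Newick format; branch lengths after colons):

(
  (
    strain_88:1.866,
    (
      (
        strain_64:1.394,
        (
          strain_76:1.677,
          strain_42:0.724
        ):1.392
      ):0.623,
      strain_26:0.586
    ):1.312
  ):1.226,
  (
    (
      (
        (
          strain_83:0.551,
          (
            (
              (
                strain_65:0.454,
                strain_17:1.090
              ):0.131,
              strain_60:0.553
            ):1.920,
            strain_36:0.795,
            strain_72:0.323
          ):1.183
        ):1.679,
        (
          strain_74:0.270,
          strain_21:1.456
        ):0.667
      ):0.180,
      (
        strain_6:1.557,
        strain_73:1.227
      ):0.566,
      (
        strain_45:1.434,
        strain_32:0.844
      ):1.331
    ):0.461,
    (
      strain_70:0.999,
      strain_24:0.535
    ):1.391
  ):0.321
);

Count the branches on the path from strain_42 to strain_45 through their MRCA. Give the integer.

The MRCA of strain_42 and strain_45 is the root of the tree.
From strain_42 up to that node: 5 branches. From strain_45 up to the same node: 4 branches. Total: 5 + 4 = 9.

9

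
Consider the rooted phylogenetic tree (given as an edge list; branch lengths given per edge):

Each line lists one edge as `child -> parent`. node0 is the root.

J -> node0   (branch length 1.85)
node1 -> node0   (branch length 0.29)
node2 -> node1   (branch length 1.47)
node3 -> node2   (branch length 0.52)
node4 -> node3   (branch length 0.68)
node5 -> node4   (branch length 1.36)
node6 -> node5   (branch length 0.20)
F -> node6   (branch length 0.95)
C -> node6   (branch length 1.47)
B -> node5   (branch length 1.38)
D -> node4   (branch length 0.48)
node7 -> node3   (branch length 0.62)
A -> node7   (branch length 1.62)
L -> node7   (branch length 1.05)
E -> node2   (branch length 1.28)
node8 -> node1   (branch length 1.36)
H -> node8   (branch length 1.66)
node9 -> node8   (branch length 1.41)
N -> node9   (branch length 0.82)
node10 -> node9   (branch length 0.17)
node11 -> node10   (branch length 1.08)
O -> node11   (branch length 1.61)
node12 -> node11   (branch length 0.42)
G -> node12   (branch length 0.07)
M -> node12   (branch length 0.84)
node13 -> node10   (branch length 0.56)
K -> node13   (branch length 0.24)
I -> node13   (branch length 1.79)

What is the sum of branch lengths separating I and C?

10.99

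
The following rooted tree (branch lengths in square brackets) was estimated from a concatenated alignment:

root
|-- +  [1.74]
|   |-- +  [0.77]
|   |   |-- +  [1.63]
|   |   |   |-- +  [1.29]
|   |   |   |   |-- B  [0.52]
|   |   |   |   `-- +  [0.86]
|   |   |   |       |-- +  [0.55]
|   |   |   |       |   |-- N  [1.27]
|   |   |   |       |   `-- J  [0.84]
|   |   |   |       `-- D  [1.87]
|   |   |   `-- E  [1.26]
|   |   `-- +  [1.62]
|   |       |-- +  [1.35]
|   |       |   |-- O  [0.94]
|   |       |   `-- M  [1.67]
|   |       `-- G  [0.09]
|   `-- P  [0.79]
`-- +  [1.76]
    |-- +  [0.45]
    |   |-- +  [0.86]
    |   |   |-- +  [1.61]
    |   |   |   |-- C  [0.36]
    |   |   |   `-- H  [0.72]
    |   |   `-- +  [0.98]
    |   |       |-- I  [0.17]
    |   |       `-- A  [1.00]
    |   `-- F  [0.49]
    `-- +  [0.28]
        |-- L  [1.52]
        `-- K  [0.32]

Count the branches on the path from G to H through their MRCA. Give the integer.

The MRCA of G and H is the root of the tree.
From G up to that node: 4 branches. From H up to the same node: 5 branches. Total: 4 + 5 = 9.

9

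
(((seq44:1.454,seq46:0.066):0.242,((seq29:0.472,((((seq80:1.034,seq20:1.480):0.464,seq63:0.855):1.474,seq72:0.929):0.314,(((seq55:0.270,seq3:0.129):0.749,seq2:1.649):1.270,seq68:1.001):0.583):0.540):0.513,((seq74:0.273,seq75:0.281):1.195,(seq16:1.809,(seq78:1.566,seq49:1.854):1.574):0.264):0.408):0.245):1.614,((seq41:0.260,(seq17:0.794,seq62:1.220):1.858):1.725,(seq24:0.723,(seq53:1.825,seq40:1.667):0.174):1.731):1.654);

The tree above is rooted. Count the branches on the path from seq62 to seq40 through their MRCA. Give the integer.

6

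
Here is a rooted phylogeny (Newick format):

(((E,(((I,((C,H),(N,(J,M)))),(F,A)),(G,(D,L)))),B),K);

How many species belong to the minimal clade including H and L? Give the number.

The MRCA of H and L is the node subtending (((I,((C,H),(N,(J,M)))),(F,A)),(G,(D,L))).
That clade contains 11 terminal taxa: A, C, D, F, G, H, I, J, L, M, N.

11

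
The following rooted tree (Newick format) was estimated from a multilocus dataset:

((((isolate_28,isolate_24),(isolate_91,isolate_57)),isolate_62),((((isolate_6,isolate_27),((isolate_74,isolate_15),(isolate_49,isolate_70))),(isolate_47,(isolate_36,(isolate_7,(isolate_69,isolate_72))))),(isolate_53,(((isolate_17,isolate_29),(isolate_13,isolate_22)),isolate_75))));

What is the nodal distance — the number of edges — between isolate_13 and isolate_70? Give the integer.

The MRCA of isolate_13 and isolate_70 is the node subtending ((((isolate_6,isolate_27),((isolate_74,isolate_15),(isolate_49,isolate_70))),(isolate_47,(isolate_36,(isolate_7,(isolate_69,isolate_72))))),(isolate_53,(((isolate_17,isolate_29),(isolate_13,isolate_22)),isolate_75))).
From isolate_13 up to that node: 5 branches. From isolate_70 up to the same node: 5 branches. Total: 5 + 5 = 10.

10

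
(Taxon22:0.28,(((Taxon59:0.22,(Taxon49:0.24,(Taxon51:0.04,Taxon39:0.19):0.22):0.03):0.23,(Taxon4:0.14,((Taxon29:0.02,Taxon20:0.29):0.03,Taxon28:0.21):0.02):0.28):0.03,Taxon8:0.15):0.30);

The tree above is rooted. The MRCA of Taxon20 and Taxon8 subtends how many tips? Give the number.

9

The MRCA of Taxon20 and Taxon8 is the node subtending (((Taxon59,(Taxon49,(Taxon51,Taxon39))),(Taxon4,((Taxon29,Taxon20),Taxon28))),Taxon8).
That clade contains 9 terminal taxa: Taxon20, Taxon28, Taxon29, Taxon39, Taxon4, Taxon49, Taxon51, Taxon59, Taxon8.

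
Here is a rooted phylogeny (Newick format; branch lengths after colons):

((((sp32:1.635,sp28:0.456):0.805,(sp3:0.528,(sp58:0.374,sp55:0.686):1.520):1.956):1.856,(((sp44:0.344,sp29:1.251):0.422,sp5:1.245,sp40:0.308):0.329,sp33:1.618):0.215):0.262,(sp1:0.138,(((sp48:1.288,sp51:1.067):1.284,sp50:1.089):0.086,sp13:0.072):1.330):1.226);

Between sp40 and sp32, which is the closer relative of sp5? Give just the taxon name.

sp40

The MRCA of sp5 and sp40 subtends ((sp44,sp29),sp5,sp40) (4 taxa).
The MRCA of sp5 and sp32 subtends (((sp32,sp28),(sp3,(sp58,sp55))),(((sp44,sp29),sp5,sp40),sp33)) (10 taxa).
The first is nested inside the second, so sp5 shares a more recent common ancestor with sp40.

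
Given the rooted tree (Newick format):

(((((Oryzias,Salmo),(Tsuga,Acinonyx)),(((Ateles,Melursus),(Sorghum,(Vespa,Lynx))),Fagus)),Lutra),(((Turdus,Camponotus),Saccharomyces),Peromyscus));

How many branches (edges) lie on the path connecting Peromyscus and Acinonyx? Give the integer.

The MRCA of Peromyscus and Acinonyx is the root of the tree.
From Peromyscus up to that node: 2 branches. From Acinonyx up to the same node: 5 branches. Total: 2 + 5 = 7.

7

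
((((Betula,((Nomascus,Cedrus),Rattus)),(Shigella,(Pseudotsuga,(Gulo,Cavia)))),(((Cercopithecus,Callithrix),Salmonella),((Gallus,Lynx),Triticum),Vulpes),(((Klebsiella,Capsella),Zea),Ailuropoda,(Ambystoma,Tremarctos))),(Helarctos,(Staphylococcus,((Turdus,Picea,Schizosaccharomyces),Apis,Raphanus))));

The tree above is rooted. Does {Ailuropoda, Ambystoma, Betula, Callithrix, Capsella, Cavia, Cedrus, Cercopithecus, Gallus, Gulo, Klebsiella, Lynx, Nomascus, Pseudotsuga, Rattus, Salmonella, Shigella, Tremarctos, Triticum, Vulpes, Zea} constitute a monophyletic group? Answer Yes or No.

Yes

The most recent common ancestor of these taxa subtends (((Betula,((Nomascus,Cedrus),Rattus)),(Shigella,(Pseudotsuga,(Gulo,Cavia)))),(((Cercopithecus,Callithrix),Salmonella),((Gallus,Lynx),Triticum),Vulpes),(((Klebsiella,Capsella),Zea),Ailuropoda,(Ambystoma,Tremarctos))).
That clade has exactly 21 tips — every listed taxon and nothing else — so the group is monophyletic.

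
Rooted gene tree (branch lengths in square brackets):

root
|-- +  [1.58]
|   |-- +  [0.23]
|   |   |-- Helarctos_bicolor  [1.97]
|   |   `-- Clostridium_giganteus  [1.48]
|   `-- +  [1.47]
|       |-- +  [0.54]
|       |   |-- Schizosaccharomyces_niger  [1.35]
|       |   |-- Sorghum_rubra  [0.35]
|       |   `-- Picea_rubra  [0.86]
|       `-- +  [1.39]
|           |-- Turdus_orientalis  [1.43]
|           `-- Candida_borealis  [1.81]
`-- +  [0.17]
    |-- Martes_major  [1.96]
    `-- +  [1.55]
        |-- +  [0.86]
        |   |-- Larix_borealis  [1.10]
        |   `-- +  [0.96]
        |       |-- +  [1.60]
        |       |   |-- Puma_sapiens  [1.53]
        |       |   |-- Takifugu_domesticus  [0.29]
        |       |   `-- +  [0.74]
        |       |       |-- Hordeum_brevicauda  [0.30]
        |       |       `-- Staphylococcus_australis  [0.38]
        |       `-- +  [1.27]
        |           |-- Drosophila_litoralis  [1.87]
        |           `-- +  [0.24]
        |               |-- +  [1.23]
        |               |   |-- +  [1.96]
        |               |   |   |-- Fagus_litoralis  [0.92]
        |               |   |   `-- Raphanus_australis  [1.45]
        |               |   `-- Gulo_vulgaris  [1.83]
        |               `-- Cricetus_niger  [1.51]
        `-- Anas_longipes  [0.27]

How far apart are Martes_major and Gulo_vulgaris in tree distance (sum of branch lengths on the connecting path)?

The path runs Martes_major → … → MRCA → … → Gulo_vulgaris; the MRCA is the node subtending (Martes_major,((Larix_borealis,((Puma_sapiens,Takifugu_domesticus,(Hordeum_brevicauda,Staphylococcus_australis)),(Drosophila_litoralis,(((Fagus_litoralis,Raphanus_australis),Gulo_vulgaris),Cricetus_niger)))),Anas_longipes)).
Branch lengths along that path: 1.96 + 1.55 + 0.86 + 0.96 + 1.27 + 0.24 + 1.23 + 1.83 = 9.90.

9.90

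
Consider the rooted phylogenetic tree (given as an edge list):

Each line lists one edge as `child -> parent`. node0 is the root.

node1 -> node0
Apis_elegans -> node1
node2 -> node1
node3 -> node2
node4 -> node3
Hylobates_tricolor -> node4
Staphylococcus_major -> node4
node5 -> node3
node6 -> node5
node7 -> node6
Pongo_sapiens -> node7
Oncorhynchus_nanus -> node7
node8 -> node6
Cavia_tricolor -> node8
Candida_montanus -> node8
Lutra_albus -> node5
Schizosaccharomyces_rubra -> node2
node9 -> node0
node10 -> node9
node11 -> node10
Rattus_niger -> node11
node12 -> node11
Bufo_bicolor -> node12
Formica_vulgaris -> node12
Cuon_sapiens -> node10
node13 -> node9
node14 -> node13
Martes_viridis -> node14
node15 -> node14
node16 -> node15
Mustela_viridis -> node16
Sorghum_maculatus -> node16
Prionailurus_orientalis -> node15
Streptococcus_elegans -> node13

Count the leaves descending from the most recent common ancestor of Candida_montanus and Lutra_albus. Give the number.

The MRCA of Candida_montanus and Lutra_albus is the node subtending (((Pongo_sapiens,Oncorhynchus_nanus),(Cavia_tricolor,Candida_montanus)),Lutra_albus).
That clade contains 5 terminal taxa: Candida_montanus, Cavia_tricolor, Lutra_albus, Oncorhynchus_nanus, Pongo_sapiens.

5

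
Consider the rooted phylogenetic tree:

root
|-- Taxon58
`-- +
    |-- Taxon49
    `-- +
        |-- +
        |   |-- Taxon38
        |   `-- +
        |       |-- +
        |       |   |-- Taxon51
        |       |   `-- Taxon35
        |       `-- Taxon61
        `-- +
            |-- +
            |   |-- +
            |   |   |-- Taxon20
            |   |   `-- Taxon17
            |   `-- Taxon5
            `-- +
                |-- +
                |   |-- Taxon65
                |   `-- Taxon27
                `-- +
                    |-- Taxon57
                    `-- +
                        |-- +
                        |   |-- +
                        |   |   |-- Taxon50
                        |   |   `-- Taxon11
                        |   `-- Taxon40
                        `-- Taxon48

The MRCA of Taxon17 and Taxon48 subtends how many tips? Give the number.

10

The MRCA of Taxon17 and Taxon48 is the node subtending (((Taxon20,Taxon17),Taxon5),((Taxon65,Taxon27),(Taxon57,(((Taxon50,Taxon11),Taxon40),Taxon48)))).
That clade contains 10 terminal taxa: Taxon11, Taxon17, Taxon20, Taxon27, Taxon40, Taxon48, Taxon5, Taxon50, Taxon57, Taxon65.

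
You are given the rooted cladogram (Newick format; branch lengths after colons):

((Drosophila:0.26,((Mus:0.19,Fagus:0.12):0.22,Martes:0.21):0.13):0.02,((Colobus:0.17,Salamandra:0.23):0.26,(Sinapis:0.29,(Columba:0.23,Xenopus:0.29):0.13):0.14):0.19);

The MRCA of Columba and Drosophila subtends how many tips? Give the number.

9

The MRCA of Columba and Drosophila is the root, so the clade is the entire tree.
That clade contains 9 terminal taxa: Colobus, Columba, Drosophila, Fagus, Martes, Mus, Salamandra, Sinapis, Xenopus.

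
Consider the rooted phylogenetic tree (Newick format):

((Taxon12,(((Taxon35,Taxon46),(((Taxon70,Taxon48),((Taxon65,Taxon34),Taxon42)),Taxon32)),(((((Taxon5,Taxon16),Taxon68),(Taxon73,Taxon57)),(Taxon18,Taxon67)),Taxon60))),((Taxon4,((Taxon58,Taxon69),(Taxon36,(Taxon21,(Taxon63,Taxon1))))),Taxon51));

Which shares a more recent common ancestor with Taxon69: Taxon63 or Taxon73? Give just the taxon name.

Taxon63

The MRCA of Taxon69 and Taxon63 subtends ((Taxon58,Taxon69),(Taxon36,(Taxon21,(Taxon63,Taxon1)))) (6 taxa).
The MRCA of Taxon69 and Taxon73 is the root, subtending the entire tree (25 taxa).
The first is nested inside the second, so Taxon69 shares a more recent common ancestor with Taxon63.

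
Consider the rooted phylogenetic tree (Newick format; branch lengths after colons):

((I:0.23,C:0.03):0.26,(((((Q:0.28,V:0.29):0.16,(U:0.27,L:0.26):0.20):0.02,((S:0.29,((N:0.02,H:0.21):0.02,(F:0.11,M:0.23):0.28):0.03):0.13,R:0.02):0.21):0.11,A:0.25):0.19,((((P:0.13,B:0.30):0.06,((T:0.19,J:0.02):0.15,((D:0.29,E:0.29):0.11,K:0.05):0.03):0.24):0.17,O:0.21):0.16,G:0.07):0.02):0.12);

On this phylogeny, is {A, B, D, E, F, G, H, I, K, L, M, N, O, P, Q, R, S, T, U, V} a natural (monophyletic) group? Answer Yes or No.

No

The MRCA of the listed taxa is the root, so the smallest clade containing them is the whole tree.
That clade also contains C, J, which are not in the proposed group, so the group is not monophyletic.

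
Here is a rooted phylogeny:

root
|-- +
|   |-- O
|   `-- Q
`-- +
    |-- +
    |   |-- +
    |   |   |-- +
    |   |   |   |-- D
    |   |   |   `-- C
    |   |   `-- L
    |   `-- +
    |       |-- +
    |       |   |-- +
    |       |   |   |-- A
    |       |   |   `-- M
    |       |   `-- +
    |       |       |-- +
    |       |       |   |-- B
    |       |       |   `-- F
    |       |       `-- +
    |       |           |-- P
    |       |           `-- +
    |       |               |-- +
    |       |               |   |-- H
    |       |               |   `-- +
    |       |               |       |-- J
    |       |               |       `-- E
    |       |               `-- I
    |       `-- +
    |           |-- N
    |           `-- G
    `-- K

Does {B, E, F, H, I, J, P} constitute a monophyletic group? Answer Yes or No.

The most recent common ancestor of these taxa subtends ((B,F),(P,((H,(J,E)),I))).
That clade has exactly 7 tips — every listed taxon and nothing else — so the group is monophyletic.

Yes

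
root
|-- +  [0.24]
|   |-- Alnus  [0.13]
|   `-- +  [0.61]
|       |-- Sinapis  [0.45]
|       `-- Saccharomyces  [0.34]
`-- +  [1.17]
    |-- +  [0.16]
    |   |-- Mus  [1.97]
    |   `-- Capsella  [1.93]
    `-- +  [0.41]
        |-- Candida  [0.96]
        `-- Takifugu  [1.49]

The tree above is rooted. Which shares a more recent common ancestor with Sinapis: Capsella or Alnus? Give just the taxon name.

Alnus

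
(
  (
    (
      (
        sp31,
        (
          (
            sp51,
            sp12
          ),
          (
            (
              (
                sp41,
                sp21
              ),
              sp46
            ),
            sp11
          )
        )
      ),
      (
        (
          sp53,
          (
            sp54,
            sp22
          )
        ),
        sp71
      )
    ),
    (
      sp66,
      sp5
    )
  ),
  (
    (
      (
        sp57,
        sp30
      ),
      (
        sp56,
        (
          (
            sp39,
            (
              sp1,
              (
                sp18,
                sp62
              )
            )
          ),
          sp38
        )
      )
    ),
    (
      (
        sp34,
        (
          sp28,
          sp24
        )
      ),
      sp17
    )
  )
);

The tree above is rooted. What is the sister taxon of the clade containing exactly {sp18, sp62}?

sp1

The clade containing exactly {sp18, sp62} attaches to the tree at the node subtending (sp1,(sp18,sp62)).
The other lineage descending from that same node — the sister group — is the single tip sp1.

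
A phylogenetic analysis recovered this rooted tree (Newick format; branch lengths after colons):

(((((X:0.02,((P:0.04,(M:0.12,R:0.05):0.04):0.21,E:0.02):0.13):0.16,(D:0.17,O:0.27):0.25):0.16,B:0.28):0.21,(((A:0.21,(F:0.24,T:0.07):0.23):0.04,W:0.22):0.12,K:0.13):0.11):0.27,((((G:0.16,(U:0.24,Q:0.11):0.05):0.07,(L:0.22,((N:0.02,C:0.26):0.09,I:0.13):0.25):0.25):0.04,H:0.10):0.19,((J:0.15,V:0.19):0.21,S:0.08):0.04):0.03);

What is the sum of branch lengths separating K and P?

The path runs K → … → MRCA → … → P; the MRCA is the node subtending ((((X,((P,(M,R)),E)),(D,O)),B),(((A,(F,T)),W),K)).
Branch lengths along that path: 0.13 + 0.11 + 0.21 + 0.16 + 0.16 + 0.13 + 0.21 + 0.04 = 1.15.

1.15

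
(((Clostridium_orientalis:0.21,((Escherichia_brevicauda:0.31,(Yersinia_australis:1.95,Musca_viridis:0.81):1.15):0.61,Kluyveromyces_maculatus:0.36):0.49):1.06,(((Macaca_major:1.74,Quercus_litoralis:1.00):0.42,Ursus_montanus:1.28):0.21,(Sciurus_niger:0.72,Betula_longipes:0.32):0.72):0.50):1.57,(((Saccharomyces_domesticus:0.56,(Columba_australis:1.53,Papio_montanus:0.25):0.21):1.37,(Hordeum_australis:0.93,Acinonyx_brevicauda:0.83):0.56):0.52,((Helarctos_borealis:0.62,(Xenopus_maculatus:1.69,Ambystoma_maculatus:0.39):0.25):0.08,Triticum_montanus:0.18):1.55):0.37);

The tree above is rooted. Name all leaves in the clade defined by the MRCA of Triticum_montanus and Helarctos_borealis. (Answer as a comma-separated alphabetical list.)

Tracing Triticum_montanus: it sits inside ((Helarctos_borealis,(Xenopus_maculatus,Ambystoma_maculatus)),Triticum_montanus).
Tracing Helarctos_borealis: it sits inside (Helarctos_borealis,(Xenopus_maculatus,Ambystoma_maculatus)).
The smallest clade enclosing both is ((Helarctos_borealis,(Xenopus_maculatus,Ambystoma_maculatus)),Triticum_montanus); the answer is its 4 terminal taxa in alphabetical order.

Ambystoma_maculatus, Helarctos_borealis, Triticum_montanus, Xenopus_maculatus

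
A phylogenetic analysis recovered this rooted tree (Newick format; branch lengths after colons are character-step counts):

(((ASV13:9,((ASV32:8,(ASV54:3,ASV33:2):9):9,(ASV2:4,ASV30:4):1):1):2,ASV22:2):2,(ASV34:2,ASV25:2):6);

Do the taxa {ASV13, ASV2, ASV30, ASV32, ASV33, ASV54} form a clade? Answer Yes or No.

The most recent common ancestor of these taxa subtends (ASV13,((ASV32,(ASV54,ASV33)),(ASV2,ASV30))).
That clade has exactly 6 tips — every listed taxon and nothing else — so the group is monophyletic.

Yes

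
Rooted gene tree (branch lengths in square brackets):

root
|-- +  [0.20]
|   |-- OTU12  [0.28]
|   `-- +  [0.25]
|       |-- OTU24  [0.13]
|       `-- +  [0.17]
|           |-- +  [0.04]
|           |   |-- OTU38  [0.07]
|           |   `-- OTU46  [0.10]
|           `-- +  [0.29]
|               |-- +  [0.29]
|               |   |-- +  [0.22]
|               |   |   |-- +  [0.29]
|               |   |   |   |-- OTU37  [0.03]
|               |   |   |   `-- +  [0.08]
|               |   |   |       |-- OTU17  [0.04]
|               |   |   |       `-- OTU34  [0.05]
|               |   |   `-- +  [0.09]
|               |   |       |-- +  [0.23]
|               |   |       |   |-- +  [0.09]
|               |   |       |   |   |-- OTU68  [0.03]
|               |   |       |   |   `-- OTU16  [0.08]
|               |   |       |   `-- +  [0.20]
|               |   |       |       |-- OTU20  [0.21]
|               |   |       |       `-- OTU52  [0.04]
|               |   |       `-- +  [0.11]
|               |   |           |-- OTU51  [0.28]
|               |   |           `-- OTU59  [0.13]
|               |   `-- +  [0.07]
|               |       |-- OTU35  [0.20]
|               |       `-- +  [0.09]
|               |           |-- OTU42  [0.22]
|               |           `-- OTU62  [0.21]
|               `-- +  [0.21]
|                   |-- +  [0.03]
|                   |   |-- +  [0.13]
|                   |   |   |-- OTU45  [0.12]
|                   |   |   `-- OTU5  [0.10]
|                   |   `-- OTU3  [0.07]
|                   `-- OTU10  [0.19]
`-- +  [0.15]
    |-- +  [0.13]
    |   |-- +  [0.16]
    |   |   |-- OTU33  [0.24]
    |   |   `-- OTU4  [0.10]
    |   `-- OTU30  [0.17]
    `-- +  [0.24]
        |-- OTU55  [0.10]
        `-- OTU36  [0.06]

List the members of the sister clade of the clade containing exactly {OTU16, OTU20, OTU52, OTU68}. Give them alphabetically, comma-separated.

OTU51, OTU59

The clade containing exactly {OTU16, OTU20, OTU52, OTU68} attaches to the tree at the node subtending (((OTU68,OTU16),(OTU20,OTU52)),(OTU51,OTU59)).
The other lineage descending from that same node — the sister group — is (OTU51,OTU59); its 2 tips in alphabetical order are the answer.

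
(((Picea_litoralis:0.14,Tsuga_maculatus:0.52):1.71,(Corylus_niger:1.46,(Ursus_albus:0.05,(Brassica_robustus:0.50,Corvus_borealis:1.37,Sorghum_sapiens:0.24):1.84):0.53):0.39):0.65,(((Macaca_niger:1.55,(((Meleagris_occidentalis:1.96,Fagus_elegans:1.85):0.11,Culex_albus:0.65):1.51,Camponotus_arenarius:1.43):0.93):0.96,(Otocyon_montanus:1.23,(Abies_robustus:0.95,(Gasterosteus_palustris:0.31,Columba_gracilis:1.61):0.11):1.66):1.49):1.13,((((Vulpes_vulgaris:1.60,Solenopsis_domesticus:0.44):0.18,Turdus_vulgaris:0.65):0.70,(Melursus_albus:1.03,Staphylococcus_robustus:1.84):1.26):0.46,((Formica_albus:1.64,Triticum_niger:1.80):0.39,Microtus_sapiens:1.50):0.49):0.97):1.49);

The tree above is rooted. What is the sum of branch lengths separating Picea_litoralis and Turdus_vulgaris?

The path runs Picea_litoralis → … → MRCA → … → Turdus_vulgaris; the MRCA is the root of the tree.
Branch lengths along that path: 0.14 + 1.71 + 0.65 + 1.49 + 0.97 + 0.46 + 0.70 + 0.65 = 6.77.

6.77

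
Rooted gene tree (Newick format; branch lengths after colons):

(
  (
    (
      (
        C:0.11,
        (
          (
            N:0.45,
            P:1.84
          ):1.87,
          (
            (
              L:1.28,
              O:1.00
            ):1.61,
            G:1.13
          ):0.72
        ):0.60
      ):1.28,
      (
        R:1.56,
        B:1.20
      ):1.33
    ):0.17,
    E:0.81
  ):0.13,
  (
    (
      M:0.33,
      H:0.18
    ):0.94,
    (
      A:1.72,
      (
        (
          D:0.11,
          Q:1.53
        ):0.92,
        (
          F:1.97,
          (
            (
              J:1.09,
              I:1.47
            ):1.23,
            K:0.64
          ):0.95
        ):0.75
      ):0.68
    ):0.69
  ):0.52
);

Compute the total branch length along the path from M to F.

5.36

The path runs M → … → MRCA → … → F; the MRCA is the node subtending ((M,H),(A,((D,Q),(F,((J,I),K))))).
Branch lengths along that path: 0.33 + 0.94 + 0.69 + 0.68 + 0.75 + 1.97 = 5.36.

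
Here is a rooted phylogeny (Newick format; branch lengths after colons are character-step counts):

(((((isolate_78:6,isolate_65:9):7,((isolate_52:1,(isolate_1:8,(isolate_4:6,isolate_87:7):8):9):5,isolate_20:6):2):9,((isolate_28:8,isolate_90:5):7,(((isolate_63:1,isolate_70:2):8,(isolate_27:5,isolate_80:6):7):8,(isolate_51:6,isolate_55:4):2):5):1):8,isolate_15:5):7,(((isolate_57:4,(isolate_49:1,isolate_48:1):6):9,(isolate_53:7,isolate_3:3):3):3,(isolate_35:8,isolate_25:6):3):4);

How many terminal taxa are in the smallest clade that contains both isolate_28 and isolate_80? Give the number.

8

The MRCA of isolate_28 and isolate_80 is the node subtending ((isolate_28,isolate_90),(((isolate_63,isolate_70),(isolate_27,isolate_80)),(isolate_51,isolate_55))).
That clade contains 8 terminal taxa: isolate_27, isolate_28, isolate_51, isolate_55, isolate_63, isolate_70, isolate_80, isolate_90.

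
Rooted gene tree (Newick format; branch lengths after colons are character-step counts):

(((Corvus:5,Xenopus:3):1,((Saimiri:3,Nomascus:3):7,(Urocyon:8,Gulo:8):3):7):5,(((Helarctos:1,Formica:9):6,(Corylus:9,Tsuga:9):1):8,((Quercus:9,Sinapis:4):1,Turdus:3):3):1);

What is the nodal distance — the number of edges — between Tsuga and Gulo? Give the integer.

The MRCA of Tsuga and Gulo is the root of the tree.
From Tsuga up to that node: 4 branches. From Gulo up to the same node: 4 branches. Total: 4 + 4 = 8.

8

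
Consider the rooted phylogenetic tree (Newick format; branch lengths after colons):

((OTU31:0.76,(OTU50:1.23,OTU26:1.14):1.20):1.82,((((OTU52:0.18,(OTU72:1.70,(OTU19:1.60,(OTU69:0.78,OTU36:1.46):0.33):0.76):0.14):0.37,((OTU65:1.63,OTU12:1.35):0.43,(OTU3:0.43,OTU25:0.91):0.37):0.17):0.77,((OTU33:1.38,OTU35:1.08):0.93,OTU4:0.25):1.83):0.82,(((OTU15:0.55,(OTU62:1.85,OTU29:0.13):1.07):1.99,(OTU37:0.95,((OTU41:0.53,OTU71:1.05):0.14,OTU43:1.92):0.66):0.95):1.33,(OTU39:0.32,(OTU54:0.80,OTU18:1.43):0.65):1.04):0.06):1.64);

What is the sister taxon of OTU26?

OTU50

OTU26 attaches to the tree at the node subtending (OTU50,OTU26).
The other lineage descending from that same node — the sister group — is the single tip OTU50.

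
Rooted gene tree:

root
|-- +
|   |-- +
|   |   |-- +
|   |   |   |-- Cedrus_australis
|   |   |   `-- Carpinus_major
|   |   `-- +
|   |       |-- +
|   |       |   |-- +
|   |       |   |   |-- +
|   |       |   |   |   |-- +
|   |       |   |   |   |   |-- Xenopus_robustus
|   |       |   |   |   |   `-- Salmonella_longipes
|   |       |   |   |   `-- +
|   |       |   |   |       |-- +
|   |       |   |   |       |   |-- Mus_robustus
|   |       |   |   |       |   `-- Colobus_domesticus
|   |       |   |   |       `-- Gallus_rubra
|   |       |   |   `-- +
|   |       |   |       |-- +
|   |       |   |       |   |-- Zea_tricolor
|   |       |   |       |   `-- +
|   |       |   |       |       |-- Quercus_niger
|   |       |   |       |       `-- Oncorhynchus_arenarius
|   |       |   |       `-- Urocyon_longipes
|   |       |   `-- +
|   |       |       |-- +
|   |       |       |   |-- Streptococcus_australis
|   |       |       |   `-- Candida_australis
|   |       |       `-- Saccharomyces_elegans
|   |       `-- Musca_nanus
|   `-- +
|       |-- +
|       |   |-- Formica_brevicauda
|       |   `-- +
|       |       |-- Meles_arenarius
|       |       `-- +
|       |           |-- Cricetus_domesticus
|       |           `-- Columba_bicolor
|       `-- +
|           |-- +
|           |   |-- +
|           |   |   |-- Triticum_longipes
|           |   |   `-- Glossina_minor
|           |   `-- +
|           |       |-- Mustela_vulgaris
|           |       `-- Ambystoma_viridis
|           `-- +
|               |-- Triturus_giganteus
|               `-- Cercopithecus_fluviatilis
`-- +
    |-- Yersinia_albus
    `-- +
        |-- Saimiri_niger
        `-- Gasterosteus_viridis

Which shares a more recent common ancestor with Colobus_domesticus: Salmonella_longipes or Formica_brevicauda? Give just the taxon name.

Salmonella_longipes

The MRCA of Colobus_domesticus and Salmonella_longipes subtends ((Xenopus_robustus,Salmonella_longipes),((Mus_robustus,Colobus_domesticus),Gallus_rubra)) (5 taxa).
The MRCA of Colobus_domesticus and Formica_brevicauda subtends (((Cedrus_australis,Carpinus_major),(((((Xenopus_robustus,Salmonella_longipes),((Mus_robustus,Colobus_domesticus),Gallus_rubra)),((Zea_tricolor,(Quercus_niger,Oncorhynchus_arenarius)),Urocyon_longipes)),((Streptococcus_australis,Candida_australis),Saccharomyces_elegans)),Musca_nanus)),((Formica_brevicauda,(Meles_arenarius,(Cricetus_domesticus,Columba_bicolor))),(((Triticum_longipes,Glossina_minor),(Mustela_vulgaris,Ambystoma_viridis)),(Triturus_giganteus,Cercopithecus_fluviatilis)))) (25 taxa).
The first is nested inside the second, so Colobus_domesticus shares a more recent common ancestor with Salmonella_longipes.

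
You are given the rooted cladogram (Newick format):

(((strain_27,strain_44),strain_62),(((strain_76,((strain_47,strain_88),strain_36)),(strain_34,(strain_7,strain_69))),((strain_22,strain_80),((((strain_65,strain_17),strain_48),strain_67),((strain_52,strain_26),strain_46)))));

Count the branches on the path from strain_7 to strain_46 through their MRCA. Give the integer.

The MRCA of strain_7 and strain_46 is the node subtending (((strain_76,((strain_47,strain_88),strain_36)),(strain_34,(strain_7,strain_69))),((strain_22,strain_80),((((strain_65,strain_17),strain_48),strain_67),((strain_52,strain_26),strain_46)))).
From strain_7 up to that node: 4 branches. From strain_46 up to the same node: 4 branches. Total: 4 + 4 = 8.

8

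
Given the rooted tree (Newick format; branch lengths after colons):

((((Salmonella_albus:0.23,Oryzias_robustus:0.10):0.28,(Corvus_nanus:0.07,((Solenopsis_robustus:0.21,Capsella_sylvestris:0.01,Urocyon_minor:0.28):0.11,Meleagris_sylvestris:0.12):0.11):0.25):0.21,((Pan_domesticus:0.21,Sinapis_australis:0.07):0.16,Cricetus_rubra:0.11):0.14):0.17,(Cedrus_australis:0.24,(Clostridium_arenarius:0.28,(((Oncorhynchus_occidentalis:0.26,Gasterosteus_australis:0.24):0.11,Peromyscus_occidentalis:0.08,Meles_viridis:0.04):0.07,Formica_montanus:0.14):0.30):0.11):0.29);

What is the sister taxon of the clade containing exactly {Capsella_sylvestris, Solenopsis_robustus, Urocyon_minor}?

The clade containing exactly {Capsella_sylvestris, Solenopsis_robustus, Urocyon_minor} attaches to the tree at the node subtending ((Solenopsis_robustus,Capsella_sylvestris,Urocyon_minor),Meleagris_sylvestris).
The other lineage descending from that same node — the sister group — is the single tip Meleagris_sylvestris.

Meleagris_sylvestris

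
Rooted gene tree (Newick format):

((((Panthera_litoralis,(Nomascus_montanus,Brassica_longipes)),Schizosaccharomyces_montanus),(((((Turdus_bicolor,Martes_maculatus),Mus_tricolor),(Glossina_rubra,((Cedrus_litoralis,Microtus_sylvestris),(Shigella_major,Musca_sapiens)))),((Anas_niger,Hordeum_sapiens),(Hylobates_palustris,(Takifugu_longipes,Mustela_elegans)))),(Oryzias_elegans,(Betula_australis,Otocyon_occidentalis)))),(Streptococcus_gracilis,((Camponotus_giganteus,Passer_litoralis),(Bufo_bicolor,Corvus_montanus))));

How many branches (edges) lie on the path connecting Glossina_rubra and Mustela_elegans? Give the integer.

The MRCA of Glossina_rubra and Mustela_elegans is the node subtending ((((Turdus_bicolor,Martes_maculatus),Mus_tricolor),(Glossina_rubra,((Cedrus_litoralis,Microtus_sylvestris),(Shigella_major,Musca_sapiens)))),((Anas_niger,Hordeum_sapiens),(Hylobates_palustris,(Takifugu_longipes,Mustela_elegans)))).
From Glossina_rubra up to that node: 3 branches. From Mustela_elegans up to the same node: 4 branches. Total: 3 + 4 = 7.

7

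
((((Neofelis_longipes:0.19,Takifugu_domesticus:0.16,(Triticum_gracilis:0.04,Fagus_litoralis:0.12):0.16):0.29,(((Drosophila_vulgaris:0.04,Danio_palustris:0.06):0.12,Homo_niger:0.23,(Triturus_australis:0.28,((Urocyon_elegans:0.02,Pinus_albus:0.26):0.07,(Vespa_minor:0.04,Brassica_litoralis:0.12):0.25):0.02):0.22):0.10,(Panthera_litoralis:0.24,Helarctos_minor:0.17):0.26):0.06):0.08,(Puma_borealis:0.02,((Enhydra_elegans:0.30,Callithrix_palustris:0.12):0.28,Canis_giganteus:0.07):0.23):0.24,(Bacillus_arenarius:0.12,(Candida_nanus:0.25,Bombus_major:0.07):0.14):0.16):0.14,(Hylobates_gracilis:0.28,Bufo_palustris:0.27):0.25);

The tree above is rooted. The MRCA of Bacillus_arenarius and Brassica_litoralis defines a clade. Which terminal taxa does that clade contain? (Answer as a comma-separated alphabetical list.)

Bacillus_arenarius, Bombus_major, Brassica_litoralis, Callithrix_palustris, Candida_nanus, Canis_giganteus, Danio_palustris, Drosophila_vulgaris, Enhydra_elegans, Fagus_litoralis, Helarctos_minor, Homo_niger, Neofelis_longipes, Panthera_litoralis, Pinus_albus, Puma_borealis, Takifugu_domesticus, Triticum_gracilis, Triturus_australis, Urocyon_elegans, Vespa_minor

Tracing Bacillus_arenarius: it sits inside (Bacillus_arenarius,(Candida_nanus,Bombus_major)).
Tracing Brassica_litoralis: it sits inside (Vespa_minor,Brassica_litoralis).
The smallest clade enclosing both is (((Neofelis_longipes,Takifugu_domesticus,(Triticum_gracilis,Fagus_litoralis)),(((Drosophila_vulgaris,Danio_palustris),Homo_niger,(Triturus_australis,((Urocyon_elegans,Pinus_albus),(Vespa_minor,Brassica_litoralis)))),(Panthera_litoralis,Helarctos_minor))),(Puma_borealis,((Enhydra_elegans,Callithrix_palustris),Canis_giganteus)),(Bacillus_arenarius,(Candida_nanus,Bombus_major))); the answer is its 21 terminal taxa in alphabetical order.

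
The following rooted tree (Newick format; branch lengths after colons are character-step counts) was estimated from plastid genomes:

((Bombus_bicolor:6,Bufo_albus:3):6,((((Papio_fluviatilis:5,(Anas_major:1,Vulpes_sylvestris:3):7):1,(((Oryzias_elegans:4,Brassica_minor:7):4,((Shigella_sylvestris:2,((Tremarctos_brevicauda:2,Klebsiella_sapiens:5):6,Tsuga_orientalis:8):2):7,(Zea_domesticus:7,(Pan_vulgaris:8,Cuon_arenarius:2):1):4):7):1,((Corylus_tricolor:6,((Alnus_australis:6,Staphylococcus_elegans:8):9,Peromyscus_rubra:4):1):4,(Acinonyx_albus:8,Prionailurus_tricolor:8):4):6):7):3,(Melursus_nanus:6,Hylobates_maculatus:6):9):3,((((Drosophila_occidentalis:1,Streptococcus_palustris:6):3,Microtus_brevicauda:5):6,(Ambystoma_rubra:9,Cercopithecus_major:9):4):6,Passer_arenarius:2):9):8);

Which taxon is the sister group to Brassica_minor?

Brassica_minor attaches to the tree at the node subtending (Oryzias_elegans,Brassica_minor).
The other lineage descending from that same node — the sister group — is the single tip Oryzias_elegans.

Oryzias_elegans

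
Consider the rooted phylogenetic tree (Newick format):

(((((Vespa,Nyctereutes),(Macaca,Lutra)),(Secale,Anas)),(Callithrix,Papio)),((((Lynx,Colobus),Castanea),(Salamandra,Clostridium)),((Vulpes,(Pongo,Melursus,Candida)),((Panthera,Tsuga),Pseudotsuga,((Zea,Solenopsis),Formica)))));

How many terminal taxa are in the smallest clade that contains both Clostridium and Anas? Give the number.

23

The MRCA of Clostridium and Anas is the root, so the clade is the entire tree.
That clade contains 23 terminal taxa: Anas, Callithrix, Candida, Castanea, Clostridium, Colobus, Formica, Lutra, Lynx, Macaca, Melursus, Nyctereutes, Panthera, Papio, Pongo, Pseudotsuga, Salamandra, Secale, Solenopsis, Tsuga, Vespa, Vulpes, Zea.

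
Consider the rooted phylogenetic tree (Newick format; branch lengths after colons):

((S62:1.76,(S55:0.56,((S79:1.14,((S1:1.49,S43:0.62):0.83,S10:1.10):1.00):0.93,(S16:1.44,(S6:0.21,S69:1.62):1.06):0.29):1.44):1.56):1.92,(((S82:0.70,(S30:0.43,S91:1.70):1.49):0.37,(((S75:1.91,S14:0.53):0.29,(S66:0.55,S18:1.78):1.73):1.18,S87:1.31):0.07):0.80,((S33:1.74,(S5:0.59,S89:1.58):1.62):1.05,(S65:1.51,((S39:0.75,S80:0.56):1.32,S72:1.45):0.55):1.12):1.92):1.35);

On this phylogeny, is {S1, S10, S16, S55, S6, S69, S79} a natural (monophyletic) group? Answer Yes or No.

The MRCA of the listed taxa subtends (S55,((S79,((S1,S43),S10)),(S16,(S6,S69)))).
That clade also contains S43, which is not in the proposed group, so the group is not monophyletic.

No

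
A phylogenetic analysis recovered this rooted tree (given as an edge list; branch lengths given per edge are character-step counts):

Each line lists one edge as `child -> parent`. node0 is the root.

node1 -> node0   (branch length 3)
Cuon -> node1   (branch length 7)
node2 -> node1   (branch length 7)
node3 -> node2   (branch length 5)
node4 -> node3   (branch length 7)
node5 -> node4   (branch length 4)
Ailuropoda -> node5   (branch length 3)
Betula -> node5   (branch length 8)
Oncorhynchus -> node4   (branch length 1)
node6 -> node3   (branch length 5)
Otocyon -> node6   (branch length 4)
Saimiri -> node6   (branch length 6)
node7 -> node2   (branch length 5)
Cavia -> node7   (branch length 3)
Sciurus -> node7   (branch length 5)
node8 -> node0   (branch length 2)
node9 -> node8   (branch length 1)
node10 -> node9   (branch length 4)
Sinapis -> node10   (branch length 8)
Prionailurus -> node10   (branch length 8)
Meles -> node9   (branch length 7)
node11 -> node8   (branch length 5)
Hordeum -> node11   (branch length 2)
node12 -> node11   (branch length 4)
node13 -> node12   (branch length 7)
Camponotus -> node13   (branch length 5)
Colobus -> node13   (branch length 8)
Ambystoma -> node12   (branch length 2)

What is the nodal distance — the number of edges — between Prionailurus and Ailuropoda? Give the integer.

10

The MRCA of Prionailurus and Ailuropoda is the root of the tree.
From Prionailurus up to that node: 4 branches. From Ailuropoda up to the same node: 6 branches. Total: 4 + 6 = 10.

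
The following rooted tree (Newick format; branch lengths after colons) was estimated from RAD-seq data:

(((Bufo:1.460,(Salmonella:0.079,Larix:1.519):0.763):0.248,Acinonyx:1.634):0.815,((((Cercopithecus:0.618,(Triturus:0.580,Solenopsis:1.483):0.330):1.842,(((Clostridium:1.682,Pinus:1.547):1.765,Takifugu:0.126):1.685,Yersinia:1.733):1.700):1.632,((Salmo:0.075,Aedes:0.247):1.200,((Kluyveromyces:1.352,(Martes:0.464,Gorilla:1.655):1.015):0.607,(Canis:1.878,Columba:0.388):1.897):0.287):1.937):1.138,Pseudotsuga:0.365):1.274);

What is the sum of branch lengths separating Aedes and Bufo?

8.319

The path runs Aedes → … → MRCA → … → Bufo; the MRCA is the root of the tree.
Branch lengths along that path: 0.247 + 1.200 + 1.937 + 1.138 + 1.274 + 0.815 + 0.248 + 1.460 = 8.319.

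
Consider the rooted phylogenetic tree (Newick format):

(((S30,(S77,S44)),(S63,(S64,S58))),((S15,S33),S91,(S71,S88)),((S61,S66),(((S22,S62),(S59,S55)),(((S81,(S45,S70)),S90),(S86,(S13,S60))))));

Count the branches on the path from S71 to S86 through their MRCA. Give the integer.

8

The MRCA of S71 and S86 is the root of the tree.
From S71 up to that node: 3 branches. From S86 up to the same node: 5 branches. Total: 3 + 5 = 8.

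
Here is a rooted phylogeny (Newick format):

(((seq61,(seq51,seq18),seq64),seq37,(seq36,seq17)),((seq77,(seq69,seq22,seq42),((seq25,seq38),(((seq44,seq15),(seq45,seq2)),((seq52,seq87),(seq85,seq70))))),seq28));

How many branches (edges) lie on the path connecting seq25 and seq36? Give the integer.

The MRCA of seq25 and seq36 is the root of the tree.
From seq25 up to that node: 5 branches. From seq36 up to the same node: 3 branches. Total: 5 + 3 = 8.

8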